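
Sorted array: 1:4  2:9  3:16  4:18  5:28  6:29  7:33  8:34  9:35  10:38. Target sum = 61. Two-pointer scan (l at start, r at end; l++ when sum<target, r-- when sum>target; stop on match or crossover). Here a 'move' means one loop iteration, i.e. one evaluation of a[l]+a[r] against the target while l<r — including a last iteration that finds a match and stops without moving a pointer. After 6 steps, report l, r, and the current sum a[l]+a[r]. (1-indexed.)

l=5, r=8, sum=62

l=1 r=10: 4+38=42 <61, l++
l=2 r=10: 9+38=47 <61, l++
l=3 r=10: 16+38=54 <61, l++
l=4 r=10: 18+38=56 <61, l++
l=5 r=10: 28+38=66 >61, r--
l=5 r=9: 28+35=63 >61, r--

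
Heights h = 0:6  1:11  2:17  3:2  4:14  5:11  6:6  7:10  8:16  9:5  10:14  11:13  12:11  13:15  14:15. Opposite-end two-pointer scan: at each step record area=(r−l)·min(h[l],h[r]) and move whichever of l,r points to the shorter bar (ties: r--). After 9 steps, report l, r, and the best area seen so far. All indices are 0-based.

l=0 r=14: min(6,15)*14=84 best=84 *, l++
l=1 r=14: min(11,15)*13=143 best=143 *, l++
l=2 r=14: min(17,15)*12=180 best=180 *, r--
l=2 r=13: min(17,15)*11=165 best=180, r--
l=2 r=12: min(17,11)*10=110 best=180, r--
l=2 r=11: min(17,13)*9=117 best=180, r--
l=2 r=10: min(17,14)*8=112 best=180, r--
l=2 r=9: min(17,5)*7=35 best=180, r--
l=2 r=8: min(17,16)*6=96 best=180, r--

l=2, r=7, best area=180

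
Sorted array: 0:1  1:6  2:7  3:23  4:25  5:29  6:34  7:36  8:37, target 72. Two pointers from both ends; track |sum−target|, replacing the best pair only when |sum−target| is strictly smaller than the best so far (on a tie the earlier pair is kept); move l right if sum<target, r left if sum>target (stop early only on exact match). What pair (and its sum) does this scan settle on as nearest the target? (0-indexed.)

l=0 r=8: 1+37=38 d=34 *, l++
l=1 r=8: 6+37=43 d=29 *, l++
l=2 r=8: 7+37=44 d=28 *, l++
l=3 r=8: 23+37=60 d=12 *, l++
l=4 r=8: 25+37=62 d=10 *, l++
l=5 r=8: 29+37=66 d=6 *, l++
l=6 r=8: 34+37=71 d=1 *, l++
l=7 r=8: 36+37=73 d=1, r--

pair (34, 37) with sum 71 (|Δ|=1)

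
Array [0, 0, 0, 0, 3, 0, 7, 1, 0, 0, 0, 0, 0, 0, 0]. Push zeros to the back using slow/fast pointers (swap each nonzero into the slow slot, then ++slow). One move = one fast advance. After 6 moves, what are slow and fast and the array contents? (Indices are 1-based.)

slow=2, fast=7, a=[3, 0, 0, 0, 0, 0, 7, 1, 0, 0, 0, 0, 0, 0, 0]

(s=1,f=1) a[fast]=0 → fast++
(s=1,f=2) a[fast]=0 → fast++
(s=1,f=3) a[fast]=0 → fast++
(s=1,f=4) a[fast]=0 → fast++
(s=1,f=5) a[fast]=3≠0 swap→a[1]=3 → slow++,fast++
(s=2,f=6) a[fast]=0 → fast++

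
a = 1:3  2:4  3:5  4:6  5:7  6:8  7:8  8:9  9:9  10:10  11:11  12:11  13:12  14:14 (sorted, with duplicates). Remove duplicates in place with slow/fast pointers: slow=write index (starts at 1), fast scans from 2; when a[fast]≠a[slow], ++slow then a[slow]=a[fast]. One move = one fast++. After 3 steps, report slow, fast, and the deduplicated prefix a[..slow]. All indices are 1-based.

slow=4, fast=5, prefix=[3, 4, 5, 6]

slow=1 fast=2: a[fast]=4≠a[slow]=3 write a[2]=4, slow++,fast++
slow=2 fast=3: a[fast]=5≠a[slow]=4 write a[3]=5, slow++,fast++
slow=3 fast=4: a[fast]=6≠a[slow]=5 write a[4]=6, slow++,fast++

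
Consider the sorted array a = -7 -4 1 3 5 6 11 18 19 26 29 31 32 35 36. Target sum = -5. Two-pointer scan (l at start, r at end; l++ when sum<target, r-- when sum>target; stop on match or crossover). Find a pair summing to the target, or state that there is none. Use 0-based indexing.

[0,14] -7+36=29 >-5 → r--
[0,13] -7+35=28 >-5 → r--
[0,12] -7+32=25 >-5 → r--
[0,11] -7+31=24 >-5 → r--
[0,10] -7+29=22 >-5 → r--
[0,9] -7+26=19 >-5 → r--
[0,8] -7+19=12 >-5 → r--
[0,7] -7+18=11 >-5 → r--
[0,6] -7+11=4 >-5 → r--
[0,5] -7+6=-1 >-5 → r--
[0,4] -7+5=-2 >-5 → r--
[0,3] -7+3=-4 >-5 → r--
[0,2] -7+1=-6 <-5 → l++
[1,2] -4+1=-3 >-5 → r--

no pair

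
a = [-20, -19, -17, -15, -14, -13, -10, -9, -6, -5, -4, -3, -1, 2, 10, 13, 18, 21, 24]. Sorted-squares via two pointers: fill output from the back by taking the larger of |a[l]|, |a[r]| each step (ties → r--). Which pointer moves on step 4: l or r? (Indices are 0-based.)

l

l=0 r=18: |-20|<=|24| out[18]=576, r--
l=0 r=17: |-20|<=|21| out[17]=441, r--
l=0 r=16: |-20|>|18| out[16]=400, l++
l=1 r=16: |-19|>|18| out[15]=361, l++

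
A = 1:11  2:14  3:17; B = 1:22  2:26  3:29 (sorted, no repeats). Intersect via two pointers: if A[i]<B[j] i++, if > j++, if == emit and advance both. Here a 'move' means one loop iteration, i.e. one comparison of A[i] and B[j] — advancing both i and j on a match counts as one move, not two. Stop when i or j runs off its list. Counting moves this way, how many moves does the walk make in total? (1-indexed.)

3 moves

[i=1,j=1] 11<22 → i++
[i=2,j=1] 14<22 → i++
[i=3,j=1] 17<22 → i++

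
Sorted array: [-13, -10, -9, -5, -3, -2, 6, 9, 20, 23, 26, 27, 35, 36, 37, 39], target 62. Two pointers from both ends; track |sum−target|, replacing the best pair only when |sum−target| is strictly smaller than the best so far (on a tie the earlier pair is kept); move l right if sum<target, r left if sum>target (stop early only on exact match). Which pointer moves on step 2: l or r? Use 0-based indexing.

[0,15] -13+39=26 d=36 * → l++
[1,15] -10+39=29 d=33 * → l++

l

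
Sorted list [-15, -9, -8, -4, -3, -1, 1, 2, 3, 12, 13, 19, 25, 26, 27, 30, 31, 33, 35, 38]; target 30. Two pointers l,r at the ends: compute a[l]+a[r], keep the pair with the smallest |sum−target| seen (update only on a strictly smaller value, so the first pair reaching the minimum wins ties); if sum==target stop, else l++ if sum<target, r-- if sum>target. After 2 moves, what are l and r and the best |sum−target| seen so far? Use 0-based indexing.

[0,19] -15+38=23 d=7 * → l++
[1,19] -9+38=29 d=1 * → l++

l=2, r=19, best |Δ|=1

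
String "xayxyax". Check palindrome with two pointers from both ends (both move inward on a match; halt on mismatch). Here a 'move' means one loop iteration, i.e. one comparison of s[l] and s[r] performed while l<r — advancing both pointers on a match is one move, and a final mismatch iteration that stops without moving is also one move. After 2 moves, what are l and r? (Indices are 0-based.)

l=2, r=4

l=0 r=6: 'x'=='x', l++,r--
l=1 r=5: 'a'=='a', l++,r--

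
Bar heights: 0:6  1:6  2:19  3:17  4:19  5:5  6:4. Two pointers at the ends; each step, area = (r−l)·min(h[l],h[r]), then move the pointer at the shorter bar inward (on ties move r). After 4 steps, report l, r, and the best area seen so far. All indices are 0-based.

l=2, r=4, best area=25

[0,6] min(6,4)*6=24 best=24 * → r--
[0,5] min(6,5)*5=25 best=25 * → r--
[0,4] min(6,19)*4=24 best=25 → l++
[1,4] min(6,19)*3=18 best=25 → l++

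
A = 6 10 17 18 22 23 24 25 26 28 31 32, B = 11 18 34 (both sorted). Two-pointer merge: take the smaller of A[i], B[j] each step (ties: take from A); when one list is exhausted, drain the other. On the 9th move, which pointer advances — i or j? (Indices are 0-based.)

i

i=0 j=0: A[i]=6<=B[j]=11 take 6, i++
i=1 j=0: A[i]=10<=B[j]=11 take 10, i++
i=2 j=0: A[i]=17>B[j]=11 take 11, j++
i=2 j=1: A[i]=17<=B[j]=18 take 17, i++
i=3 j=1: A[i]=18<=B[j]=18 take 18, i++
i=4 j=1: A[i]=22>B[j]=18 take 18, j++
i=4 j=2: A[i]=22<=B[j]=34 take 22, i++
i=5 j=2: A[i]=23<=B[j]=34 take 23, i++
i=6 j=2: A[i]=24<=B[j]=34 take 24, i++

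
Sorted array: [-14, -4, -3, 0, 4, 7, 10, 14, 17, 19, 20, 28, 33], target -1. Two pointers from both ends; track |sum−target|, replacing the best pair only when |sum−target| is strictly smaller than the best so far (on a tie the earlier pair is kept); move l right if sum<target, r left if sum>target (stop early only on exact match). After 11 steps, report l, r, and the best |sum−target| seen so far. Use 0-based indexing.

l=2, r=3, best |Δ|=1

l=0 r=12: -14+33=19 d=20 *, r--
l=0 r=11: -14+28=14 d=15 *, r--
l=0 r=10: -14+20=6 d=7 *, r--
l=0 r=9: -14+19=5 d=6 *, r--
l=0 r=8: -14+17=3 d=4 *, r--
l=0 r=7: -14+14=0 d=1 *, r--
l=0 r=6: -14+10=-4 d=3, l++
l=1 r=6: -4+10=6 d=7, r--
l=1 r=5: -4+7=3 d=4, r--
l=1 r=4: -4+4=0 d=1, r--
l=1 r=3: -4+0=-4 d=3, l++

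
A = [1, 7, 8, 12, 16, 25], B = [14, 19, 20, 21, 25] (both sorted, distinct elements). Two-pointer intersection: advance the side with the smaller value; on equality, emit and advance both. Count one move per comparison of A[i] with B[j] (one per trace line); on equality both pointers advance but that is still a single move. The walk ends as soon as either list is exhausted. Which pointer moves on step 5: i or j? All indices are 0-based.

i=0 j=0: 1<14, i++
i=1 j=0: 7<14, i++
i=2 j=0: 8<14, i++
i=3 j=0: 12<14, i++
i=4 j=0: 16>14, j++

j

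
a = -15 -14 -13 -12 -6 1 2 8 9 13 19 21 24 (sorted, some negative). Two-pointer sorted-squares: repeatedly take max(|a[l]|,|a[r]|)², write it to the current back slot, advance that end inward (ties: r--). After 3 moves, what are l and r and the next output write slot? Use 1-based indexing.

l=1, r=10, next write slot=10

l=1 r=13: |-15|<=|24| out[13]=576, r--
l=1 r=12: |-15|<=|21| out[12]=441, r--
l=1 r=11: |-15|<=|19| out[11]=361, r--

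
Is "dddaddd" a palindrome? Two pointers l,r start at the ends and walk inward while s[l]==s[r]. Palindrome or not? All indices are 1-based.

l=1 r=7: 'd'=='d', l++,r--
l=2 r=6: 'd'=='d', l++,r--
l=3 r=5: 'd'=='d', l++,r--

palindrome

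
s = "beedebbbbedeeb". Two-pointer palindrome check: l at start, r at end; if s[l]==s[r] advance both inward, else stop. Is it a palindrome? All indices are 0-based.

palindrome

[0,13] 'b'=='b' → l++,r--
[1,12] 'e'=='e' → l++,r--
[2,11] 'e'=='e' → l++,r--
[3,10] 'd'=='d' → l++,r--
[4,9] 'e'=='e' → l++,r--
[5,8] 'b'=='b' → l++,r--
[6,7] 'b'=='b' → l++,r--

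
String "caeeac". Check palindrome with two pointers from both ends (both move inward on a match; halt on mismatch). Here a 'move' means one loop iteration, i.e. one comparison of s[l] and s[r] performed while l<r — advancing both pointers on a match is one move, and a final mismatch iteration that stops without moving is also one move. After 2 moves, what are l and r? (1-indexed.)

[1,6] 'c'=='c' → l++,r--
[2,5] 'a'=='a' → l++,r--

l=3, r=4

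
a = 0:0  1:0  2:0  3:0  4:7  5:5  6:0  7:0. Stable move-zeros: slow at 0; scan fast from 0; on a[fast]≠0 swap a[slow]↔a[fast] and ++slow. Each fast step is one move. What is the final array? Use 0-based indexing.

[7, 5, 0, 0, 0, 0, 0, 0]

slow=0 fast=0: a[fast]=0, fast++
slow=0 fast=1: a[fast]=0, fast++
slow=0 fast=2: a[fast]=0, fast++
slow=0 fast=3: a[fast]=0, fast++
slow=0 fast=4: a[fast]=7≠0 swap→a[0]=7, slow++,fast++
slow=1 fast=5: a[fast]=5≠0 swap→a[1]=5, slow++,fast++
slow=2 fast=6: a[fast]=0, fast++
slow=2 fast=7: a[fast]=0, fast++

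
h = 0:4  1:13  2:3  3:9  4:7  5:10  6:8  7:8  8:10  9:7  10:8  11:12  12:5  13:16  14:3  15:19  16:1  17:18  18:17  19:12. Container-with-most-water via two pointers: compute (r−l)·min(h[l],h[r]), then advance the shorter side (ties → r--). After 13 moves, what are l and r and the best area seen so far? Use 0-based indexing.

l=0 r=19: min(4,12)*19=76 best=76 *, l++
l=1 r=19: min(13,12)*18=216 best=216 *, r--
l=1 r=18: min(13,17)*17=221 best=221 *, l++
l=2 r=18: min(3,17)*16=48 best=221, l++
l=3 r=18: min(9,17)*15=135 best=221, l++
l=4 r=18: min(7,17)*14=98 best=221, l++
l=5 r=18: min(10,17)*13=130 best=221, l++
l=6 r=18: min(8,17)*12=96 best=221, l++
l=7 r=18: min(8,17)*11=88 best=221, l++
l=8 r=18: min(10,17)*10=100 best=221, l++
l=9 r=18: min(7,17)*9=63 best=221, l++
l=10 r=18: min(8,17)*8=64 best=221, l++
l=11 r=18: min(12,17)*7=84 best=221, l++

l=12, r=18, best area=221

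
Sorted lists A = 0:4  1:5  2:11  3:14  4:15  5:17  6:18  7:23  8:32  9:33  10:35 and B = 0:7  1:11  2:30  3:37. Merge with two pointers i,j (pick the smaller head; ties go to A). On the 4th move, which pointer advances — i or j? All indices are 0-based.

i=0 j=0: A[i]=4<=B[j]=7 take 4, i++
i=1 j=0: A[i]=5<=B[j]=7 take 5, i++
i=2 j=0: A[i]=11>B[j]=7 take 7, j++
i=2 j=1: A[i]=11<=B[j]=11 take 11, i++

i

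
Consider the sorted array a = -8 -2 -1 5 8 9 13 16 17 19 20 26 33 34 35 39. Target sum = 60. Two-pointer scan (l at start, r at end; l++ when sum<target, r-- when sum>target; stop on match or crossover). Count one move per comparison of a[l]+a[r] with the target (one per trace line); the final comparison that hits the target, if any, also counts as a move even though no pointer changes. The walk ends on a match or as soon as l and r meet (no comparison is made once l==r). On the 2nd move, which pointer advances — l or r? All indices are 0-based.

[0,15] -8+39=31 <60 → l++
[1,15] -2+39=37 <60 → l++

l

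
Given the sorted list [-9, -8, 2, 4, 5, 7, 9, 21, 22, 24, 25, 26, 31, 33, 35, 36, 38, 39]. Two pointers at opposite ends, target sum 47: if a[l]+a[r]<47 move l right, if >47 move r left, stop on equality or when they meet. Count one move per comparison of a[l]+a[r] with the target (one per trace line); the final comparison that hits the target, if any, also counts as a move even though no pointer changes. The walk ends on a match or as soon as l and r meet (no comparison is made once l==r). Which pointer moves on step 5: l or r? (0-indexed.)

l

l=0 r=17: -9+39=30 <47, l++
l=1 r=17: -8+39=31 <47, l++
l=2 r=17: 2+39=41 <47, l++
l=3 r=17: 4+39=43 <47, l++
l=4 r=17: 5+39=44 <47, l++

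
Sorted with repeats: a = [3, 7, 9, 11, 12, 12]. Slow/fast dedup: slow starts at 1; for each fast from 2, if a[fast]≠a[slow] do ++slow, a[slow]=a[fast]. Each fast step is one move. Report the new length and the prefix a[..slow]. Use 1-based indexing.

slow=1 fast=2: a[fast]=7≠a[slow]=3 write a[2]=7, slow++,fast++
slow=2 fast=3: a[fast]=9≠a[slow]=7 write a[3]=9, slow++,fast++
slow=3 fast=4: a[fast]=11≠a[slow]=9 write a[4]=11, slow++,fast++
slow=4 fast=5: a[fast]=12≠a[slow]=11 write a[5]=12, slow++,fast++
slow=5 fast=6: a[fast]=12=a[slow] dup, fast++

length 5; prefix = [3, 7, 9, 11, 12]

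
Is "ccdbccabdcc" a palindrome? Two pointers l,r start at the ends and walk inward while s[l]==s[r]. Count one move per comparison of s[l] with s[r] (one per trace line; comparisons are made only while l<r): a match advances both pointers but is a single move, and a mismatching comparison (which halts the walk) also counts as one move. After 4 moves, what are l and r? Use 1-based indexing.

l=1 r=11: 'c'=='c', l++,r--
l=2 r=10: 'c'=='c', l++,r--
l=3 r=9: 'd'=='d', l++,r--
l=4 r=8: 'b'=='b', l++,r--

l=5, r=7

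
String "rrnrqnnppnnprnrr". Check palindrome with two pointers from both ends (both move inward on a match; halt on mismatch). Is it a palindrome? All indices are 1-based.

l=1 r=16: 'r'=='r', l++,r--
l=2 r=15: 'r'=='r', l++,r--
l=3 r=14: 'n'=='n', l++,r--
l=4 r=13: 'r'=='r', l++,r--
l=5 r=12: 'q'!='p', stop

not a palindrome (mismatch at 5,12)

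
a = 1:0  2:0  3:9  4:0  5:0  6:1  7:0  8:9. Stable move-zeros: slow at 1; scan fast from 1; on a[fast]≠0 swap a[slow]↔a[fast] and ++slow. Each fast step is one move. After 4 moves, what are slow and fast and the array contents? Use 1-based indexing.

slow=2, fast=5, a=[9, 0, 0, 0, 0, 1, 0, 9]

slow=1 fast=1: a[fast]=0, fast++
slow=1 fast=2: a[fast]=0, fast++
slow=1 fast=3: a[fast]=9≠0 swap→a[1]=9, slow++,fast++
slow=2 fast=4: a[fast]=0, fast++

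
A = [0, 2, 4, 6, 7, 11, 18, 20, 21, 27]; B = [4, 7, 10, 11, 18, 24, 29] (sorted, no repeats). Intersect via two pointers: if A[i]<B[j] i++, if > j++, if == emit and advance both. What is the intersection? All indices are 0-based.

i=0 j=0: 0<4, i++
i=1 j=0: 2<4, i++
i=2 j=0: 4==4 emit, i++,j++
i=3 j=1: 6<7, i++
i=4 j=1: 7==7 emit, i++,j++
i=5 j=2: 11>10, j++
i=5 j=3: 11==11 emit, i++,j++
i=6 j=4: 18==18 emit, i++,j++
i=7 j=5: 20<24, i++
i=8 j=5: 21<24, i++
i=9 j=5: 27>24, j++
i=9 j=6: 27<29, i++

intersection = [4, 7, 11, 18]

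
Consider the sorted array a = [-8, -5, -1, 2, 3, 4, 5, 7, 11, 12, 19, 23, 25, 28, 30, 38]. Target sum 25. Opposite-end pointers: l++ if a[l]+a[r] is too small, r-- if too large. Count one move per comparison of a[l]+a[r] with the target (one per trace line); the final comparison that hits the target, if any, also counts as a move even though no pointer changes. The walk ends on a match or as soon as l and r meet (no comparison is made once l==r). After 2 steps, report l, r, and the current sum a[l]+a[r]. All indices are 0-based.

l=1, r=14, sum=25

l=0 r=15: -8+38=30 >25, r--
l=0 r=14: -8+30=22 <25, l++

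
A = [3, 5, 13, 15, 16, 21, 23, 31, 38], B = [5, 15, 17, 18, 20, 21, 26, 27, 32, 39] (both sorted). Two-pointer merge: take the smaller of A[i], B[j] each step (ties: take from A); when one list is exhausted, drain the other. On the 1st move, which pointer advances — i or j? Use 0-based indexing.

i=0 j=0: A[i]=3<=B[j]=5 take 3, i++

i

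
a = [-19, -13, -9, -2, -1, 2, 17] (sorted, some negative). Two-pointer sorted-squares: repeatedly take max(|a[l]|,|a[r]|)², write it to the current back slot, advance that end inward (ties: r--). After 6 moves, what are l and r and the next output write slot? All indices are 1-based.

l=5, r=5, next write slot=1

l=1 r=7: |-19|>|17| out[7]=361, l++
l=2 r=7: |-13|<=|17| out[6]=289, r--
l=2 r=6: |-13|>|2| out[5]=169, l++
l=3 r=6: |-9|>|2| out[4]=81, l++
l=4 r=6: |-2|<=|2| out[3]=4, r--
l=4 r=5: |-2|>|-1| out[2]=4, l++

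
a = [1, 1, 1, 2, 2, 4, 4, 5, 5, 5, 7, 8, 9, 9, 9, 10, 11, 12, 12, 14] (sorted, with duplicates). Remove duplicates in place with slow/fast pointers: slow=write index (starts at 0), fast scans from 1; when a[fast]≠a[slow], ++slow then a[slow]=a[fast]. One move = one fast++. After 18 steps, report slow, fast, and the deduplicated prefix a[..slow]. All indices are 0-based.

slow=0 fast=1: a[fast]=1=a[slow] dup, fast++
slow=0 fast=2: a[fast]=1=a[slow] dup, fast++
slow=0 fast=3: a[fast]=2≠a[slow]=1 write a[1]=2, slow++,fast++
slow=1 fast=4: a[fast]=2=a[slow] dup, fast++
slow=1 fast=5: a[fast]=4≠a[slow]=2 write a[2]=4, slow++,fast++
slow=2 fast=6: a[fast]=4=a[slow] dup, fast++
slow=2 fast=7: a[fast]=5≠a[slow]=4 write a[3]=5, slow++,fast++
slow=3 fast=8: a[fast]=5=a[slow] dup, fast++
slow=3 fast=9: a[fast]=5=a[slow] dup, fast++
slow=3 fast=10: a[fast]=7≠a[slow]=5 write a[4]=7, slow++,fast++
slow=4 fast=11: a[fast]=8≠a[slow]=7 write a[5]=8, slow++,fast++
slow=5 fast=12: a[fast]=9≠a[slow]=8 write a[6]=9, slow++,fast++
slow=6 fast=13: a[fast]=9=a[slow] dup, fast++
slow=6 fast=14: a[fast]=9=a[slow] dup, fast++
slow=6 fast=15: a[fast]=10≠a[slow]=9 write a[7]=10, slow++,fast++
slow=7 fast=16: a[fast]=11≠a[slow]=10 write a[8]=11, slow++,fast++
slow=8 fast=17: a[fast]=12≠a[slow]=11 write a[9]=12, slow++,fast++
slow=9 fast=18: a[fast]=12=a[slow] dup, fast++

slow=9, fast=19, prefix=[1, 2, 4, 5, 7, 8, 9, 10, 11, 12]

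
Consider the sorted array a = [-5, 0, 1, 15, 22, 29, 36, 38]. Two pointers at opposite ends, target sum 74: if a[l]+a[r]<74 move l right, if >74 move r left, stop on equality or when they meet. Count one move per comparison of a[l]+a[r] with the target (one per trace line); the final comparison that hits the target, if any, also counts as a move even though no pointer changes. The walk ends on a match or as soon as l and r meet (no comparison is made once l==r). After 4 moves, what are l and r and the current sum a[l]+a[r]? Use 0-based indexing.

l=4, r=7, sum=60

l=0 r=7: -5+38=33 <74, l++
l=1 r=7: 0+38=38 <74, l++
l=2 r=7: 1+38=39 <74, l++
l=3 r=7: 15+38=53 <74, l++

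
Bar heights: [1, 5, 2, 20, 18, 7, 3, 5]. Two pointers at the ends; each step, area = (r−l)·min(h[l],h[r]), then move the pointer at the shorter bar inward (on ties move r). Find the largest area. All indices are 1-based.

max area = 30

l=1 r=8: min(1,5)*7=7 best=7 *, l++
l=2 r=8: min(5,5)*6=30 best=30 *, r--
l=2 r=7: min(5,3)*5=15 best=30, r--
l=2 r=6: min(5,7)*4=20 best=30, l++
l=3 r=6: min(2,7)*3=6 best=30, l++
l=4 r=6: min(20,7)*2=14 best=30, r--
l=4 r=5: min(20,18)*1=18 best=30, r--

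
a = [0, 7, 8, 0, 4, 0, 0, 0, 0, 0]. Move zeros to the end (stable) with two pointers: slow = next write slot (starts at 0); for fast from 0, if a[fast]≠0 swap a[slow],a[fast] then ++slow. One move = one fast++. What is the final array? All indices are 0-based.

slow=0 fast=0: a[fast]=0, fast++
slow=0 fast=1: a[fast]=7≠0 swap→a[0]=7, slow++,fast++
slow=1 fast=2: a[fast]=8≠0 swap→a[1]=8, slow++,fast++
slow=2 fast=3: a[fast]=0, fast++
slow=2 fast=4: a[fast]=4≠0 swap→a[2]=4, slow++,fast++
slow=3 fast=5: a[fast]=0, fast++
slow=3 fast=6: a[fast]=0, fast++
slow=3 fast=7: a[fast]=0, fast++
slow=3 fast=8: a[fast]=0, fast++
slow=3 fast=9: a[fast]=0, fast++

[7, 8, 4, 0, 0, 0, 0, 0, 0, 0]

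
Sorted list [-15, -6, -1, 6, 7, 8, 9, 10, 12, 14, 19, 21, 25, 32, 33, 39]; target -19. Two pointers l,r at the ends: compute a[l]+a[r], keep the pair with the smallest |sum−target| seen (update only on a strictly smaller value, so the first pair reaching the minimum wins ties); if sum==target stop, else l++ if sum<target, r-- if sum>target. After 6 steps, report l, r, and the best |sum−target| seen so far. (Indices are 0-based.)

[0,15] -15+39=24 d=43 * → r--
[0,14] -15+33=18 d=37 * → r--
[0,13] -15+32=17 d=36 * → r--
[0,12] -15+25=10 d=29 * → r--
[0,11] -15+21=6 d=25 * → r--
[0,10] -15+19=4 d=23 * → r--

l=0, r=9, best |Δ|=23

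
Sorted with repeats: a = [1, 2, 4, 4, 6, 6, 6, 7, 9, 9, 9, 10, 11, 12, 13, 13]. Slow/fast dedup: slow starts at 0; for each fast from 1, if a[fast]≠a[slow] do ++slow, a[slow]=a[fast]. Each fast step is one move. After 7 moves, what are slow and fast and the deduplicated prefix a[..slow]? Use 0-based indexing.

(s=0,f=1) a[fast]=2≠a[slow]=1 write a[1]=2 → slow++,fast++
(s=1,f=2) a[fast]=4≠a[slow]=2 write a[2]=4 → slow++,fast++
(s=2,f=3) a[fast]=4=a[slow] dup → fast++
(s=2,f=4) a[fast]=6≠a[slow]=4 write a[3]=6 → slow++,fast++
(s=3,f=5) a[fast]=6=a[slow] dup → fast++
(s=3,f=6) a[fast]=6=a[slow] dup → fast++
(s=3,f=7) a[fast]=7≠a[slow]=6 write a[4]=7 → slow++,fast++

slow=4, fast=8, prefix=[1, 2, 4, 6, 7]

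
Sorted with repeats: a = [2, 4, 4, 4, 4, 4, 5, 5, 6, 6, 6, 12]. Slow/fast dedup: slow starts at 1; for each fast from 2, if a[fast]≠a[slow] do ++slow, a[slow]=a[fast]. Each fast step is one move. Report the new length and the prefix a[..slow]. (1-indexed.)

length 5; prefix = [2, 4, 5, 6, 12]

slow=1 fast=2: a[fast]=4≠a[slow]=2 write a[2]=4, slow++,fast++
slow=2 fast=3: a[fast]=4=a[slow] dup, fast++
slow=2 fast=4: a[fast]=4=a[slow] dup, fast++
slow=2 fast=5: a[fast]=4=a[slow] dup, fast++
slow=2 fast=6: a[fast]=4=a[slow] dup, fast++
slow=2 fast=7: a[fast]=5≠a[slow]=4 write a[3]=5, slow++,fast++
slow=3 fast=8: a[fast]=5=a[slow] dup, fast++
slow=3 fast=9: a[fast]=6≠a[slow]=5 write a[4]=6, slow++,fast++
slow=4 fast=10: a[fast]=6=a[slow] dup, fast++
slow=4 fast=11: a[fast]=6=a[slow] dup, fast++
slow=4 fast=12: a[fast]=12≠a[slow]=6 write a[5]=12, slow++,fast++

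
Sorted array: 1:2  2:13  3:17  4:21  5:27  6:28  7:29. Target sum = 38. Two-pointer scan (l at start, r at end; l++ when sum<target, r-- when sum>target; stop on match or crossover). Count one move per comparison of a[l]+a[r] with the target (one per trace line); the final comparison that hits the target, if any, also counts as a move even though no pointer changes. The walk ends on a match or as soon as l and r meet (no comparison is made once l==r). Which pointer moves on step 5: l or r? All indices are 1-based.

l

l=1 r=7: 2+29=31 <38, l++
l=2 r=7: 13+29=42 >38, r--
l=2 r=6: 13+28=41 >38, r--
l=2 r=5: 13+27=40 >38, r--
l=2 r=4: 13+21=34 <38, l++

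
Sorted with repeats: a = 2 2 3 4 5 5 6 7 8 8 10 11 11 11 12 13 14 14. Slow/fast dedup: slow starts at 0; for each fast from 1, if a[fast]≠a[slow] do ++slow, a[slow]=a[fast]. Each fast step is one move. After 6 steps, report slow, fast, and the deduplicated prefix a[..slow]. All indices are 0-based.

slow=0 fast=1: a[fast]=2=a[slow] dup, fast++
slow=0 fast=2: a[fast]=3≠a[slow]=2 write a[1]=3, slow++,fast++
slow=1 fast=3: a[fast]=4≠a[slow]=3 write a[2]=4, slow++,fast++
slow=2 fast=4: a[fast]=5≠a[slow]=4 write a[3]=5, slow++,fast++
slow=3 fast=5: a[fast]=5=a[slow] dup, fast++
slow=3 fast=6: a[fast]=6≠a[slow]=5 write a[4]=6, slow++,fast++

slow=4, fast=7, prefix=[2, 3, 4, 5, 6]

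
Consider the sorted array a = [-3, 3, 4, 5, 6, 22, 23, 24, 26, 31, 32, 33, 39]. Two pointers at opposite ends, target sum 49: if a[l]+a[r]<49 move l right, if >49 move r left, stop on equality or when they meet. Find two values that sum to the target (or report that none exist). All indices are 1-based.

l=1 r=13: -3+39=36 <49, l++
l=2 r=13: 3+39=42 <49, l++
l=3 r=13: 4+39=43 <49, l++
l=4 r=13: 5+39=44 <49, l++
l=5 r=13: 6+39=45 <49, l++
l=6 r=13: 22+39=61 >49, r--
l=6 r=12: 22+33=55 >49, r--
l=6 r=11: 22+32=54 >49, r--
l=6 r=10: 22+31=53 >49, r--
l=6 r=9: 22+26=48 <49, l++
l=7 r=9: 23+26=49, found

(23, 26)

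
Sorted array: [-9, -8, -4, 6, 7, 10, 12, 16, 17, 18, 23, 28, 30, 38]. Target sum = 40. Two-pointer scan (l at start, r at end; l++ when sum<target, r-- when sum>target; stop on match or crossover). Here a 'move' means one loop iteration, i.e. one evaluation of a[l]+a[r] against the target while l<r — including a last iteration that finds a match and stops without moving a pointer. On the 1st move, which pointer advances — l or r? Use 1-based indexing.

l

[1,14] -9+38=29 <40 → l++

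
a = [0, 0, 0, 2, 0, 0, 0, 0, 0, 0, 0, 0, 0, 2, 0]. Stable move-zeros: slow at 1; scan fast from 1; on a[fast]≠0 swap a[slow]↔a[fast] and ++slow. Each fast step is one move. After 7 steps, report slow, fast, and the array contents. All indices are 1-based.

slow=2, fast=8, a=[2, 0, 0, 0, 0, 0, 0, 0, 0, 0, 0, 0, 0, 2, 0]

slow=1 fast=1: a[fast]=0, fast++
slow=1 fast=2: a[fast]=0, fast++
slow=1 fast=3: a[fast]=0, fast++
slow=1 fast=4: a[fast]=2≠0 swap→a[1]=2, slow++,fast++
slow=2 fast=5: a[fast]=0, fast++
slow=2 fast=6: a[fast]=0, fast++
slow=2 fast=7: a[fast]=0, fast++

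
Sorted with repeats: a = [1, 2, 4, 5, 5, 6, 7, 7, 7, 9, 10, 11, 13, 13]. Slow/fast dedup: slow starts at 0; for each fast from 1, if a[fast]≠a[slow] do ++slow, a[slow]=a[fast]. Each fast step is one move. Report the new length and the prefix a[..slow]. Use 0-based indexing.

slow=0 fast=1: a[fast]=2≠a[slow]=1 write a[1]=2, slow++,fast++
slow=1 fast=2: a[fast]=4≠a[slow]=2 write a[2]=4, slow++,fast++
slow=2 fast=3: a[fast]=5≠a[slow]=4 write a[3]=5, slow++,fast++
slow=3 fast=4: a[fast]=5=a[slow] dup, fast++
slow=3 fast=5: a[fast]=6≠a[slow]=5 write a[4]=6, slow++,fast++
slow=4 fast=6: a[fast]=7≠a[slow]=6 write a[5]=7, slow++,fast++
slow=5 fast=7: a[fast]=7=a[slow] dup, fast++
slow=5 fast=8: a[fast]=7=a[slow] dup, fast++
slow=5 fast=9: a[fast]=9≠a[slow]=7 write a[6]=9, slow++,fast++
slow=6 fast=10: a[fast]=10≠a[slow]=9 write a[7]=10, slow++,fast++
slow=7 fast=11: a[fast]=11≠a[slow]=10 write a[8]=11, slow++,fast++
slow=8 fast=12: a[fast]=13≠a[slow]=11 write a[9]=13, slow++,fast++
slow=9 fast=13: a[fast]=13=a[slow] dup, fast++

length 10; prefix = [1, 2, 4, 5, 6, 7, 9, 10, 11, 13]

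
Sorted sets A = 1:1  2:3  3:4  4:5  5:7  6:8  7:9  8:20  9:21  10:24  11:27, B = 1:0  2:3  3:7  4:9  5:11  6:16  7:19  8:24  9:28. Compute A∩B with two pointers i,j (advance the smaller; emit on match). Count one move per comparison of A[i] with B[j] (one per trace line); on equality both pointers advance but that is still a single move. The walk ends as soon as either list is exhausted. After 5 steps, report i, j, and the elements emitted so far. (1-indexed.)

[i=1,j=1] 1>0 → j++
[i=1,j=2] 1<3 → i++
[i=2,j=2] 3==3 emit → i++,j++
[i=3,j=3] 4<7 → i++
[i=4,j=3] 5<7 → i++

i=5, j=3, emitted=[3]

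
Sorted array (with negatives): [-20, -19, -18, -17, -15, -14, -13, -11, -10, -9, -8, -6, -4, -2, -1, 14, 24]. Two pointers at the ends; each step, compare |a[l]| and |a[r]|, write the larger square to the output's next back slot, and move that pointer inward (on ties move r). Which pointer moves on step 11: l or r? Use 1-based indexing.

[1,17] |-20|<=|24| out[17]=576 → r--
[1,16] |-20|>|14| out[16]=400 → l++
[2,16] |-19|>|14| out[15]=361 → l++
[3,16] |-18|>|14| out[14]=324 → l++
[4,16] |-17|>|14| out[13]=289 → l++
[5,16] |-15|>|14| out[12]=225 → l++
[6,16] |-14|<=|14| out[11]=196 → r--
[6,15] |-14|>|-1| out[10]=196 → l++
[7,15] |-13|>|-1| out[9]=169 → l++
[8,15] |-11|>|-1| out[8]=121 → l++
[9,15] |-10|>|-1| out[7]=100 → l++

l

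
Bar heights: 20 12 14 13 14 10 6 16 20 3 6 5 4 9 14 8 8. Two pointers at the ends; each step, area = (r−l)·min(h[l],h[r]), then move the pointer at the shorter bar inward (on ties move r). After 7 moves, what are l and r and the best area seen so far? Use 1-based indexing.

l=1, r=10, best area=196

l=1 r=17: min(20,8)*16=128 best=128 *, r--
l=1 r=16: min(20,8)*15=120 best=128, r--
l=1 r=15: min(20,14)*14=196 best=196 *, r--
l=1 r=14: min(20,9)*13=117 best=196, r--
l=1 r=13: min(20,4)*12=48 best=196, r--
l=1 r=12: min(20,5)*11=55 best=196, r--
l=1 r=11: min(20,6)*10=60 best=196, r--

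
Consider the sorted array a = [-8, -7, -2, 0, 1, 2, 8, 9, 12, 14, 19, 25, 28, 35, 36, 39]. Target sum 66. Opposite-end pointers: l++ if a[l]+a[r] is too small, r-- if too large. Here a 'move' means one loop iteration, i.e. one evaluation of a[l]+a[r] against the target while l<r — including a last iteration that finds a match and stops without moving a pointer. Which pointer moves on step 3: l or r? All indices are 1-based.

[1,16] -8+39=31 <66 → l++
[2,16] -7+39=32 <66 → l++
[3,16] -2+39=37 <66 → l++

l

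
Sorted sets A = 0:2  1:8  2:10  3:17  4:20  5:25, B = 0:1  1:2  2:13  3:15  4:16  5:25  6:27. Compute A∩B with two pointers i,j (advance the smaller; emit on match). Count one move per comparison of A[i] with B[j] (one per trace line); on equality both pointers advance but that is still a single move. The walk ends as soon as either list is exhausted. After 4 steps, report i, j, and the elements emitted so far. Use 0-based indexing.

i=3, j=2, emitted=[2]

i=0 j=0: 2>1, j++
i=0 j=1: 2==2 emit, i++,j++
i=1 j=2: 8<13, i++
i=2 j=2: 10<13, i++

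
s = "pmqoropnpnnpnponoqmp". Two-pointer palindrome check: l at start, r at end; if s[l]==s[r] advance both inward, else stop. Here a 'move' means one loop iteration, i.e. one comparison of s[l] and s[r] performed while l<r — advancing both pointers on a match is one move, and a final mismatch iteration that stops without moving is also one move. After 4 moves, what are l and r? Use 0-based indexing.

l=4, r=15

[0,19] 'p'=='p' → l++,r--
[1,18] 'm'=='m' → l++,r--
[2,17] 'q'=='q' → l++,r--
[3,16] 'o'=='o' → l++,r--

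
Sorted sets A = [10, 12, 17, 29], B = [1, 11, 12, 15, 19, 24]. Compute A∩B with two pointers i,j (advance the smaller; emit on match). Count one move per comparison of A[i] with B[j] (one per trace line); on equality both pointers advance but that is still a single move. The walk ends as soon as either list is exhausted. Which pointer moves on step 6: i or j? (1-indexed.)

i=1 j=1: 10>1, j++
i=1 j=2: 10<11, i++
i=2 j=2: 12>11, j++
i=2 j=3: 12==12 emit, i++,j++
i=3 j=4: 17>15, j++
i=3 j=5: 17<19, i++

i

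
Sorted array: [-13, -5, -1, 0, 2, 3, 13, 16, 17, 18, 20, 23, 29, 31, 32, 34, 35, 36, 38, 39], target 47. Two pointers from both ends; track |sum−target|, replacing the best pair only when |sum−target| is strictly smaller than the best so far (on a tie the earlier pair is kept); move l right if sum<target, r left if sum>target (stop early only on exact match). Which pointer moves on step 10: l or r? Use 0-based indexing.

r

[0,19] -13+39=26 d=21 * → l++
[1,19] -5+39=34 d=13 * → l++
[2,19] -1+39=38 d=9 * → l++
[3,19] 0+39=39 d=8 * → l++
[4,19] 2+39=41 d=6 * → l++
[5,19] 3+39=42 d=5 * → l++
[6,19] 13+39=52 d=5 → r--
[6,18] 13+38=51 d=4 * → r--
[6,17] 13+36=49 d=2 * → r--
[6,16] 13+35=48 d=1 * → r--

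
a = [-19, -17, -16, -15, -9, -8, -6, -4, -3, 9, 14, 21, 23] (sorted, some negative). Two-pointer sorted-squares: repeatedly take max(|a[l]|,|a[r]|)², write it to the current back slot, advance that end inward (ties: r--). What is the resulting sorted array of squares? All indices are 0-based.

[9, 16, 36, 64, 81, 81, 196, 225, 256, 289, 361, 441, 529]

[0,12] |-19|<=|23| out[12]=529 → r--
[0,11] |-19|<=|21| out[11]=441 → r--
[0,10] |-19|>|14| out[10]=361 → l++
[1,10] |-17|>|14| out[9]=289 → l++
[2,10] |-16|>|14| out[8]=256 → l++
[3,10] |-15|>|14| out[7]=225 → l++
[4,10] |-9|<=|14| out[6]=196 → r--
[4,9] |-9|<=|9| out[5]=81 → r--
[4,8] |-9|>|-3| out[4]=81 → l++
[5,8] |-8|>|-3| out[3]=64 → l++
[6,8] |-6|>|-3| out[2]=36 → l++
[7,8] |-4|>|-3| out[1]=16 → l++
[8,8] |-3|<=|-3| out[0]=9 → r--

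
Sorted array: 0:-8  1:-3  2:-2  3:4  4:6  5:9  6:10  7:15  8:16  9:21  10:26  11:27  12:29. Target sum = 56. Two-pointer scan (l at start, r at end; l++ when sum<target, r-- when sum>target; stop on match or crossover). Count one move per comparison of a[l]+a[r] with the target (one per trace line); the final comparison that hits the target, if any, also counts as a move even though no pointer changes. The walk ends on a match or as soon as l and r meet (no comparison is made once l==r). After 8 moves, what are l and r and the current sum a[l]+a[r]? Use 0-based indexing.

l=8, r=12, sum=45

[0,12] -8+29=21 <56 → l++
[1,12] -3+29=26 <56 → l++
[2,12] -2+29=27 <56 → l++
[3,12] 4+29=33 <56 → l++
[4,12] 6+29=35 <56 → l++
[5,12] 9+29=38 <56 → l++
[6,12] 10+29=39 <56 → l++
[7,12] 15+29=44 <56 → l++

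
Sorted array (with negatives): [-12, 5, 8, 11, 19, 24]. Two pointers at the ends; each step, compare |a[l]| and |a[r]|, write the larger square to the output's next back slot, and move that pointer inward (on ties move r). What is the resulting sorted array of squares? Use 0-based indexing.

[0,5] |-12|<=|24| out[5]=576 → r--
[0,4] |-12|<=|19| out[4]=361 → r--
[0,3] |-12|>|11| out[3]=144 → l++
[1,3] |5|<=|11| out[2]=121 → r--
[1,2] |5|<=|8| out[1]=64 → r--
[1,1] |5|<=|5| out[0]=25 → r--

[25, 64, 121, 144, 361, 576]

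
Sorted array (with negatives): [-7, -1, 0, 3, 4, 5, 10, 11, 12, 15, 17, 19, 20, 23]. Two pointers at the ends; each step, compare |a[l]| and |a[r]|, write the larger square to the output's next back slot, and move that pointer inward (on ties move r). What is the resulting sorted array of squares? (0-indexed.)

l=0 r=13: |-7|<=|23| out[13]=529, r--
l=0 r=12: |-7|<=|20| out[12]=400, r--
l=0 r=11: |-7|<=|19| out[11]=361, r--
l=0 r=10: |-7|<=|17| out[10]=289, r--
l=0 r=9: |-7|<=|15| out[9]=225, r--
l=0 r=8: |-7|<=|12| out[8]=144, r--
l=0 r=7: |-7|<=|11| out[7]=121, r--
l=0 r=6: |-7|<=|10| out[6]=100, r--
l=0 r=5: |-7|>|5| out[5]=49, l++
l=1 r=5: |-1|<=|5| out[4]=25, r--
l=1 r=4: |-1|<=|4| out[3]=16, r--
l=1 r=3: |-1|<=|3| out[2]=9, r--
l=1 r=2: |-1|>|0| out[1]=1, l++
l=2 r=2: |0|<=|0| out[0]=0, r--

[0, 1, 9, 16, 25, 49, 100, 121, 144, 225, 289, 361, 400, 529]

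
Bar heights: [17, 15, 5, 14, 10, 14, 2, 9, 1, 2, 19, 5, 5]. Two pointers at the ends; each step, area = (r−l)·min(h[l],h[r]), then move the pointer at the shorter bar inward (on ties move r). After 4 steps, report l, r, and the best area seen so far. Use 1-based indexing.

l=3, r=11, best area=170

l=1 r=13: min(17,5)*12=60 best=60 *, r--
l=1 r=12: min(17,5)*11=55 best=60, r--
l=1 r=11: min(17,19)*10=170 best=170 *, l++
l=2 r=11: min(15,19)*9=135 best=170, l++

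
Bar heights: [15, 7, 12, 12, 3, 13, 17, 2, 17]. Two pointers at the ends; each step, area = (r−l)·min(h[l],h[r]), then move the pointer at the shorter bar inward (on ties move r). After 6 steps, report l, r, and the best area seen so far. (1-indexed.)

l=7, r=9, best area=120

[1,9] min(15,17)*8=120 best=120 * → l++
[2,9] min(7,17)*7=49 best=120 → l++
[3,9] min(12,17)*6=72 best=120 → l++
[4,9] min(12,17)*5=60 best=120 → l++
[5,9] min(3,17)*4=12 best=120 → l++
[6,9] min(13,17)*3=39 best=120 → l++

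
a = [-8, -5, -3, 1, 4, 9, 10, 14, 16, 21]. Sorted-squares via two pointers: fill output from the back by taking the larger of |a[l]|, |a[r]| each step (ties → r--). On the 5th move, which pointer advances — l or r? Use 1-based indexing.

r

l=1 r=10: |-8|<=|21| out[10]=441, r--
l=1 r=9: |-8|<=|16| out[9]=256, r--
l=1 r=8: |-8|<=|14| out[8]=196, r--
l=1 r=7: |-8|<=|10| out[7]=100, r--
l=1 r=6: |-8|<=|9| out[6]=81, r--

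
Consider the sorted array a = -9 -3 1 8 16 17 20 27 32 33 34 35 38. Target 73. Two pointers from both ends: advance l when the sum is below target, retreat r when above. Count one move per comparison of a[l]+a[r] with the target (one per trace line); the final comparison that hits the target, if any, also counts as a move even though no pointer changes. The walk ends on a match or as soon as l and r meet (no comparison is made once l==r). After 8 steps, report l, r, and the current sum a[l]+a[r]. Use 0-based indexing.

l=8, r=12, sum=70

[0,12] -9+38=29 <73 → l++
[1,12] -3+38=35 <73 → l++
[2,12] 1+38=39 <73 → l++
[3,12] 8+38=46 <73 → l++
[4,12] 16+38=54 <73 → l++
[5,12] 17+38=55 <73 → l++
[6,12] 20+38=58 <73 → l++
[7,12] 27+38=65 <73 → l++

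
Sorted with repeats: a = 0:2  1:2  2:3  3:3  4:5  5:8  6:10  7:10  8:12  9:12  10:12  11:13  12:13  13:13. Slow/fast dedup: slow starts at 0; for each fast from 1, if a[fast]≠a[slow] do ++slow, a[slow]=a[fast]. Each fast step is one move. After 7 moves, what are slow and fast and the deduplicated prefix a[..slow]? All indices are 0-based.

(s=0,f=1) a[fast]=2=a[slow] dup → fast++
(s=0,f=2) a[fast]=3≠a[slow]=2 write a[1]=3 → slow++,fast++
(s=1,f=3) a[fast]=3=a[slow] dup → fast++
(s=1,f=4) a[fast]=5≠a[slow]=3 write a[2]=5 → slow++,fast++
(s=2,f=5) a[fast]=8≠a[slow]=5 write a[3]=8 → slow++,fast++
(s=3,f=6) a[fast]=10≠a[slow]=8 write a[4]=10 → slow++,fast++
(s=4,f=7) a[fast]=10=a[slow] dup → fast++

slow=4, fast=8, prefix=[2, 3, 5, 8, 10]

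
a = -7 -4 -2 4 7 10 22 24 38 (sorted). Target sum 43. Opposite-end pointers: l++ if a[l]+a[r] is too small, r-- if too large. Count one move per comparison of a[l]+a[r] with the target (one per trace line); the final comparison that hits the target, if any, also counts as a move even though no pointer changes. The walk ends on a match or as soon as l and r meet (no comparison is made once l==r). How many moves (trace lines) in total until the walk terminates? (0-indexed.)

8 moves

[0,8] -7+38=31 <43 → l++
[1,8] -4+38=34 <43 → l++
[2,8] -2+38=36 <43 → l++
[3,8] 4+38=42 <43 → l++
[4,8] 7+38=45 >43 → r--
[4,7] 7+24=31 <43 → l++
[5,7] 10+24=34 <43 → l++
[6,7] 22+24=46 >43 → r--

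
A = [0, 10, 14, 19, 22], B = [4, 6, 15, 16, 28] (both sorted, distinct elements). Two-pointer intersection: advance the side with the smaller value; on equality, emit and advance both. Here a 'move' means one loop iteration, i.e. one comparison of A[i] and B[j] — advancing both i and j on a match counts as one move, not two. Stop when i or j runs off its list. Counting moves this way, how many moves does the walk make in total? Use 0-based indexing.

9 moves

i=0 j=0: 0<4, i++
i=1 j=0: 10>4, j++
i=1 j=1: 10>6, j++
i=1 j=2: 10<15, i++
i=2 j=2: 14<15, i++
i=3 j=2: 19>15, j++
i=3 j=3: 19>16, j++
i=3 j=4: 19<28, i++
i=4 j=4: 22<28, i++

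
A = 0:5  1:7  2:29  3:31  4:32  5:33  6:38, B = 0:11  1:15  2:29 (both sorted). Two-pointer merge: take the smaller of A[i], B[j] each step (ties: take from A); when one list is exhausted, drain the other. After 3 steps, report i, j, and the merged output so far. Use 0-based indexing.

i=2, j=1, merged so far=[5, 7, 11]

i=0 j=0: A[i]=5<=B[j]=11 take 5, i++
i=1 j=0: A[i]=7<=B[j]=11 take 7, i++
i=2 j=0: A[i]=29>B[j]=11 take 11, j++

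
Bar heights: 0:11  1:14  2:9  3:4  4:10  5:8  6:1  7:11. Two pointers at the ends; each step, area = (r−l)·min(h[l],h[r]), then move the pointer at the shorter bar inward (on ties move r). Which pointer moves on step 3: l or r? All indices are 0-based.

r

l=0 r=7: min(11,11)*7=77 best=77 *, r--
l=0 r=6: min(11,1)*6=6 best=77, r--
l=0 r=5: min(11,8)*5=40 best=77, r--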